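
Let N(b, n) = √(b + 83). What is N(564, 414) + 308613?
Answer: 308613 + √647 ≈ 3.0864e+5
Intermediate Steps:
N(b, n) = √(83 + b)
N(564, 414) + 308613 = √(83 + 564) + 308613 = √647 + 308613 = 308613 + √647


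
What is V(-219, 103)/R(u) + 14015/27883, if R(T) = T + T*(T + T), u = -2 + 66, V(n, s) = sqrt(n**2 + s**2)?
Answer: 14015/27883 + sqrt(58570)/8256 ≈ 0.53195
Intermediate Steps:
u = 64
R(T) = T + 2*T**2 (R(T) = T + T*(2*T) = T + 2*T**2)
V(-219, 103)/R(u) + 14015/27883 = sqrt((-219)**2 + 103**2)/((64*(1 + 2*64))) + 14015/27883 = sqrt(47961 + 10609)/((64*(1 + 128))) + 14015*(1/27883) = sqrt(58570)/((64*129)) + 14015/27883 = sqrt(58570)/8256 + 14015/27883 = 14015/27883 + sqrt(58570)/8256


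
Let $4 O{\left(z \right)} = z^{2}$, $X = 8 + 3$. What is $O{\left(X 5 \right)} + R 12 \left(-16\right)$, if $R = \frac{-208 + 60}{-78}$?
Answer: $\frac{20381}{52} \approx 391.94$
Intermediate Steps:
$X = 11$
$R = \frac{74}{39}$ ($R = \left(-148\right) \left(- \frac{1}{78}\right) = \frac{74}{39} \approx 1.8974$)
$O{\left(z \right)} = \frac{z^{2}}{4}$
$O{\left(X 5 \right)} + R 12 \left(-16\right) = \frac{\left(11 \cdot 5\right)^{2}}{4} + \frac{74 \cdot 12 \left(-16\right)}{39} = \frac{55^{2}}{4} + \frac{74}{39} \left(-192\right) = \frac{1}{4} \cdot 3025 - \frac{4736}{13} = \frac{3025}{4} - \frac{4736}{13} = \frac{20381}{52}$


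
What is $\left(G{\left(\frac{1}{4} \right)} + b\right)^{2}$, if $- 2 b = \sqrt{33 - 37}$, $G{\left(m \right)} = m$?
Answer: $\frac{\left(1 - 4 i\right)^{2}}{16} \approx -0.9375 - 0.5 i$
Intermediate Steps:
$b = - i$ ($b = - \frac{\sqrt{33 - 37}}{2} = - \frac{\sqrt{-4}}{2} = - \frac{2 i}{2} = - i \approx - 1.0 i$)
$\left(G{\left(\frac{1}{4} \right)} + b\right)^{2} = \left(\frac{1}{4} - i\right)^{2}$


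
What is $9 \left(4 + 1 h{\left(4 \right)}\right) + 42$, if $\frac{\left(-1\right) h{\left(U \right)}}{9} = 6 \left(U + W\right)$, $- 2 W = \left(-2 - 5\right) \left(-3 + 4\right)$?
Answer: $-3567$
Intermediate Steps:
$W = \frac{7}{2}$ ($W = - \frac{\left(-2 - 5\right) \left(-3 + 4\right)}{2} = - \frac{\left(-7\right) 1}{2} = \left(- \frac{1}{2}\right) \left(-7\right) = \frac{7}{2} \approx 3.5$)
$h{\left(U \right)} = -189 - 54 U$ ($h{\left(U \right)} = - 9 \cdot 6 \left(U + \frac{7}{2}\right) = - 9 \cdot 6 \left(\frac{7}{2} + U\right) = - 9 \left(21 + 6 U\right) = -189 - 54 U$)
$9 \left(4 + 1 h{\left(4 \right)}\right) + 42 = 9 \left(4 + 1 \left(-189 - 216\right)\right) + 42 = 9 \left(4 + 1 \left(-405\right)\right) + 42 = 9 \left(4 - 405\right) + 42 = 9 \left(-401\right) + 42 = -3609 + 42 = -3567$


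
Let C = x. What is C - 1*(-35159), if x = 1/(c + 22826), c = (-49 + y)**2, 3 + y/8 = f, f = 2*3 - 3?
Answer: 886956094/25227 ≈ 35159.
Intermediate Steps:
f = 3 (f = 6 - 3 = 3)
y = 0 (y = -24 + 8*3 = -24 + 24 = 0)
c = 2401 (c = (-49 + 0)**2 = (-49)**2 = 2401)
x = 1/25227 (x = 1/(2401 + 22826) = 1/25227 ≈ 3.9640e-5)
C = 1/25227 ≈ 3.9640e-5
C - 1*(-35159) = 1/25227 - 1*(-35159) = 1/25227 + 35159 = 886956094/25227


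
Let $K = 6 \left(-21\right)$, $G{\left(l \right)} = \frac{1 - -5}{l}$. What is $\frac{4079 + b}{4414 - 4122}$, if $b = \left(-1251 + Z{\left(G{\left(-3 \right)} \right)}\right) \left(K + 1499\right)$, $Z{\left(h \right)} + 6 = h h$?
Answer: $- \frac{858145}{146} \approx -5877.7$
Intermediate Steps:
$G{\left(l \right)} = \frac{6}{l}$ ($G{\left(l \right)} = \frac{1 + 5}{l} = \frac{6}{l}$)
$K = -126$
$Z{\left(h \right)} = -6 + h^{2}$ ($Z{\left(h \right)} = -6 + h h = -6 + h^{2}$)
$b = -1720369$ ($b = \left(-1251 - \left(6 - \left(\frac{6}{-3}\right)^{2}\right)\right) \left(-126 + 1499\right) = \left(-1251 - \left(6 - \left(6 \left(- \frac{1}{3}\right)\right)^{2}\right)\right) 1373 = \left(-1251 - \left(6 - \left(-2\right)^{2}\right)\right) 1373 = \left(-1251 + \left(-6 + 4\right)\right) 1373 = \left(-1251 - 2\right) 1373 = \left(-1253\right) 1373 = -1720369$)
$\frac{4079 + b}{4414 - 4122} = \frac{4079 - 1720369}{4414 - 4122} = - \frac{1716290}{292} = \left(-1716290\right) \frac{1}{292} = - \frac{858145}{146}$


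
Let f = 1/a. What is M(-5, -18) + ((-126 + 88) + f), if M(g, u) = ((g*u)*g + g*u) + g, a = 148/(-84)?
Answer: -14932/37 ≈ -403.57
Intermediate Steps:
a = -37/21 (a = 148*(-1/84) = -37/21 ≈ -1.7619)
f = -21/37 (f = 1/(-37/21) = -21/37 ≈ -0.56757)
M(g, u) = g + g*u + u*g² (M(g, u) = (u*g² + g*u) + g = (g*u + u*g²) + g = g + g*u + u*g²)
M(-5, -18) + ((-126 + 88) + f) = -5*(1 - 18 - 5*(-18)) + ((-126 + 88) - 21/37) = -5*(1 - 18 + 90) + (-38 - 21/37) = -5*73 - 1427/37 = -365 - 1427/37 = -14932/37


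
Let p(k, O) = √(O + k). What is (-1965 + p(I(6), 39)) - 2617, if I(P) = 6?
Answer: -4582 + 3*√5 ≈ -4575.3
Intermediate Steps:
(-1965 + p(I(6), 39)) - 2617 = (-1965 + √(39 + 6)) - 2617 = (-1965 + √45) - 2617 = (-1965 + 3*√5) - 2617 = -4582 + 3*√5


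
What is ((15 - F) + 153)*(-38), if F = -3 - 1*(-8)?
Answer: -6194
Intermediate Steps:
F = 5 (F = -3 + 8 = 5)
((15 - F) + 153)*(-38) = ((15 - 1*5) + 153)*(-38) = ((15 - 5) + 153)*(-38) = (10 + 153)*(-38) = 163*(-38) = -6194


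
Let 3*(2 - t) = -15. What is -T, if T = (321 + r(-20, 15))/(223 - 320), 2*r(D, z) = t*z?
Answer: 747/194 ≈ 3.8505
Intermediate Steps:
t = 7 (t = 2 - ⅓*(-15) = 2 + 5 = 7)
r(D, z) = 7*z/2 (r(D, z) = (7*z)/2 = 7*z/2)
T = -747/194 (T = (321 + (7/2)*15)/(223 - 320) = (321 + 105/2)/(-97) = (747/2)*(-1/97) = -747/194 ≈ -3.8505)
-T = -1*(-747/194) = 747/194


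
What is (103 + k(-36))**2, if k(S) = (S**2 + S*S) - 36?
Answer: 7070281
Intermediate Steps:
k(S) = -36 + 2*S**2 (k(S) = (S**2 + S**2) - 36 = 2*S**2 - 36 = -36 + 2*S**2)
(103 + k(-36))**2 = (103 + (-36 + 2*(-36)**2))**2 = (103 + (-36 + 2*1296))**2 = (103 + (-36 + 2592))**2 = (103 + 2556)**2 = 2659**2 = 7070281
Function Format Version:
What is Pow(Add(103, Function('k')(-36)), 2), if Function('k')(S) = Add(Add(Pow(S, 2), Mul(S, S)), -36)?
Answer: 7070281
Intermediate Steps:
Function('k')(S) = Add(-36, Mul(2, Pow(S, 2))) (Function('k')(S) = Add(Add(Pow(S, 2), Pow(S, 2)), -36) = Add(Mul(2, Pow(S, 2)), -36) = Add(-36, Mul(2, Pow(S, 2))))
Pow(Add(103, Function('k')(-36)), 2) = Pow(Add(103, Add(-36, Mul(2, Pow(-36, 2)))), 2) = Pow(Add(103, Add(-36, Mul(2, 1296))), 2) = Pow(Add(103, Add(-36, 2592)), 2) = Pow(Add(103, 2556), 2) = Pow(2659, 2) = 7070281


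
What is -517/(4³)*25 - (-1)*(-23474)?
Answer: -1515261/64 ≈ -23676.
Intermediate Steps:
-517/(4³)*25 - (-1)*(-23474) = -517/64*25 - 1*23474 = -517*1/64*25 - 23474 = -517/64*25 - 23474 = -12925/64 - 23474 = -1515261/64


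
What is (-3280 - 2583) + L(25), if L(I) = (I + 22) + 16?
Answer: -5800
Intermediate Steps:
L(I) = 38 + I (L(I) = (22 + I) + 16 = 38 + I)
(-3280 - 2583) + L(25) = (-3280 - 2583) + (38 + 25) = -5863 + 63 = -5800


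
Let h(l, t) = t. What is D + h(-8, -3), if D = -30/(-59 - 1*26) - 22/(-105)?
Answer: -4351/1785 ≈ -2.4375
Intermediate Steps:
D = 1004/1785 (D = -30/(-59 - 26) - 22*(-1/105) = -30/(-85) + 22/105 = -30*(-1/85) + 22/105 = 6/17 + 22/105 = 1004/1785 ≈ 0.56246)
D + h(-8, -3) = 1004/1785 - 3 = -4351/1785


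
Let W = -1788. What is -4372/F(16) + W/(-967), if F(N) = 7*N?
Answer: -1006867/27076 ≈ -37.187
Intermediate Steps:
-4372/F(16) + W/(-967) = -4372/(7*16) - 1788/(-967) = -4372/112 - 1788*(-1/967) = -4372*1/112 + 1788/967 = -1093/28 + 1788/967 = -1006867/27076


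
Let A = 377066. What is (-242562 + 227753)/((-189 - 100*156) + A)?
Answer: -14809/361277 ≈ -0.040991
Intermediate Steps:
(-242562 + 227753)/((-189 - 100*156) + A) = (-242562 + 227753)/((-189 - 100*156) + 377066) = -14809/((-189 - 15600) + 377066) = -14809/(-15789 + 377066) = -14809/361277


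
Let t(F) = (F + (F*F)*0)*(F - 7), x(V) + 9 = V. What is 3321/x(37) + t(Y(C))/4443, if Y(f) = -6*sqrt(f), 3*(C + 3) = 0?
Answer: 4917393/41468 + 14*I*sqrt(3)/1481 ≈ 118.58 + 0.016373*I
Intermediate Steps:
x(V) = -9 + V
C = -3 (C = -3 + (1/3)*0 = -3 + 0 = -3)
t(F) = F*(-7 + F) (t(F) = (F + F**2*0)*(-7 + F) = (F + 0)*(-7 + F) = F*(-7 + F))
3321/x(37) + t(Y(C))/4443 = 3321/(-9 + 37) + ((-6*I*sqrt(3))*(-7 - 6*I*sqrt(3)))/4443 = 3321/28 + ((-6*I*sqrt(3))*(-7 - 6*I*sqrt(3)))*(1/4443) = 3321*(1/28) + ((-6*I*sqrt(3))*(-7 - 6*I*sqrt(3)))*(1/4443) = 3321/28 - 6*I*sqrt(3)*(-7 - 6*I*sqrt(3))*(1/4443) = 3321/28 - 2*I*sqrt(3)*(-7 - 6*I*sqrt(3))/1481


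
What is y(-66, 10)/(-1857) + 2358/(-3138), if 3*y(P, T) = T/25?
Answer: -10948061/14568165 ≈ -0.75151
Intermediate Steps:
y(P, T) = T/75 (y(P, T) = (T/25)/3 = T/75)
y(-66, 10)/(-1857) + 2358/(-3138) = ((1/75)*10)/(-1857) + 2358/(-3138) = (2/15)*(-1/1857) + 2358*(-1/3138) = -2/27855 - 393/523 = -10948061/14568165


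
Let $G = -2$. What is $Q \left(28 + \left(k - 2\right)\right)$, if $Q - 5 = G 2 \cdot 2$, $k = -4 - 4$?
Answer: $-54$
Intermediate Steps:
$k = -8$ ($k = -4 - 4 = -8$)
$Q = -3$ ($Q = 5 + \left(-2\right) 2 \cdot 2 = 5 - 8 = -3$)
$Q \left(28 + \left(k - 2\right)\right) = - 3 \left(28 - 10\right) = \left(-3\right) 18 = -54$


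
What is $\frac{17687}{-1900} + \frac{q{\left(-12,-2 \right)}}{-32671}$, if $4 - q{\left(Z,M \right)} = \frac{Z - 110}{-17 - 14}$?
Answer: $- \frac{17913415087}{1924321900} \approx -9.3089$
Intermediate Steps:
$q{\left(Z,M \right)} = \frac{14}{31} + \frac{Z}{31}$ ($q{\left(Z,M \right)} = 4 - \frac{Z - 110}{-17 - 14} = 4 - \frac{-110 + Z}{-31} = 4 - \left(-110 + Z\right) \left(- \frac{1}{31}\right) = 4 - \left(\frac{110}{31} - \frac{Z}{31}\right) = 4 + \left(- \frac{110}{31} + \frac{Z}{31}\right) = \frac{14}{31} + \frac{Z}{31}$)
$\frac{17687}{-1900} + \frac{q{\left(-12,-2 \right)}}{-32671} = \frac{17687}{-1900} + \frac{\frac{14}{31} + \frac{1}{31} \left(-12\right)}{-32671} = 17687 \left(- \frac{1}{1900}\right) + \left(\frac{14}{31} - \frac{12}{31}\right) \left(- \frac{1}{32671}\right) = - \frac{17687}{1900} + \frac{2}{31} \left(- \frac{1}{32671}\right) = - \frac{17687}{1900} - \frac{2}{1012801} = - \frac{17913415087}{1924321900}$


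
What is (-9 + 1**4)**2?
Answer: 64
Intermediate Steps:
(-9 + 1**4)**2 = (-9 + 1)**2 = (-8)**2 = 64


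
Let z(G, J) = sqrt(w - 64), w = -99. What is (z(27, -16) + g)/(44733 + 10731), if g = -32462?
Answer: -16231/27732 + I*sqrt(163)/55464 ≈ -0.58528 + 0.00023019*I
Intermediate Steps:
z(G, J) = I*sqrt(163) (z(G, J) = sqrt(-99 - 64) = sqrt(-163) = I*sqrt(163))
(z(27, -16) + g)/(44733 + 10731) = (I*sqrt(163) - 32462)/(44733 + 10731) = (-32462 + I*sqrt(163))/55464 = (-32462 + I*sqrt(163))*(1/55464) = -16231/27732 + I*sqrt(163)/55464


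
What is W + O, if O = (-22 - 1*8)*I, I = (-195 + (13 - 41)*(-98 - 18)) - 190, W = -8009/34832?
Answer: -2991728489/34832 ≈ -85890.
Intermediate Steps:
W = -8009/34832 (W = -8009*1/34832 = -8009/34832 ≈ -0.22993)
I = 2863 (I = (-195 - 28*(-116)) - 190 = (-195 + 3248) - 190 = 3053 - 190 = 2863)
O = -85890 (O = (-22 - 1*8)*2863 = (-22 - 8)*2863 = -30*2863 = -85890)
W + O = -8009/34832 - 85890 = -2991728489/34832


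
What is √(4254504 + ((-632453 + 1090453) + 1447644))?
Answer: 2*√1540037 ≈ 2482.0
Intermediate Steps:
√(4254504 + ((-632453 + 1090453) + 1447644)) = √(4254504 + (458000 + 1447644)) = √(4254504 + 1905644) = √6160148 = 2*√1540037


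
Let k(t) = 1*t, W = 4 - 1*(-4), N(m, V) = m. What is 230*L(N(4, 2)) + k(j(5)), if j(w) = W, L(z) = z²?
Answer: 3688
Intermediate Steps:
W = 8 (W = 4 + 4 = 8)
j(w) = 8
k(t) = t
230*L(N(4, 2)) + k(j(5)) = 230*4² + 8 = 230*16 + 8 = 3680 + 8 = 3688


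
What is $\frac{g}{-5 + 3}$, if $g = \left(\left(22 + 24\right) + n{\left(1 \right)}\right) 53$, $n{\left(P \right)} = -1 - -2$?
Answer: $- \frac{2491}{2} \approx -1245.5$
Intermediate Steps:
$n{\left(P \right)} = 1$ ($n{\left(P \right)} = -1 + 2 = 1$)
$g = 2491$ ($g = \left(\left(22 + 24\right) + 1\right) 53 = \left(46 + 1\right) 53 = 47 \cdot 53 = 2491$)
$\frac{g}{-5 + 3} = \frac{1}{-5 + 3} \cdot 2491 = \frac{1}{-2} \cdot 2491 = \left(- \frac{1}{2}\right) 2491 = - \frac{2491}{2}$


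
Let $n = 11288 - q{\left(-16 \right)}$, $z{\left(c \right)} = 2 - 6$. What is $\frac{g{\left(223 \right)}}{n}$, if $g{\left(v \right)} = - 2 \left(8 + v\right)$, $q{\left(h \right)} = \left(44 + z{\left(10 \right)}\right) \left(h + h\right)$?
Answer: $- \frac{231}{6284} \approx -0.03676$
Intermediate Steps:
$z{\left(c \right)} = -4$ ($z{\left(c \right)} = 2 - 6 = -4$)
$q{\left(h \right)} = 80 h$ ($q{\left(h \right)} = \left(44 - 4\right) \left(h + h\right) = 40 \cdot 2 h = 80 h$)
$g{\left(v \right)} = -16 - 2 v$
$n = 12568$ ($n = 11288 - 80 \left(-16\right) = 11288 - -1280 = 11288 + 1280 = 12568$)
$\frac{g{\left(223 \right)}}{n} = \frac{-16 - 446}{12568} = \left(-16 - 446\right) \frac{1}{12568} = \left(-462\right) \frac{1}{12568} = - \frac{231}{6284}$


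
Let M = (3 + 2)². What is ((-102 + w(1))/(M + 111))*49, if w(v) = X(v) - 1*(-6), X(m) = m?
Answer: -4655/136 ≈ -34.228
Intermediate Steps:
M = 25 (M = 5² = 25)
w(v) = 6 + v (w(v) = v - 1*(-6) = v + 6 = 6 + v)
((-102 + w(1))/(M + 111))*49 = ((-102 + (6 + 1))/(25 + 111))*49 = ((-102 + 7)/136)*49 = -95*1/136*49 = -95/136*49 = -4655/136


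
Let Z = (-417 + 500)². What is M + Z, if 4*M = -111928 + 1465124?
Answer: 345188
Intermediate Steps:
Z = 6889 (Z = 83² = 6889)
M = 338299 (M = (-111928 + 1465124)/4 = (¼)*1353196 = 338299)
M + Z = 338299 + 6889 = 345188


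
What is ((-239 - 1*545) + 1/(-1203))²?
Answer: 889537581409/1447209 ≈ 6.1466e+5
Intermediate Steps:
((-239 - 1*545) + 1/(-1203))² = ((-239 - 545) - 1/1203)² = (-784 - 1/1203)² = (-943153/1203)² = 889537581409/1447209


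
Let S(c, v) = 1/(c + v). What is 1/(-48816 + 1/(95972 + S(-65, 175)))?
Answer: -10556921/515346655426 ≈ -2.0485e-5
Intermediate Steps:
1/(-48816 + 1/(95972 + S(-65, 175))) = 1/(-48816 + 1/(95972 + 1/(-65 + 175))) = 1/(-48816 + 1/(95972 + 1/110)) = 1/(-48816 + 1/(10556921/110)) = 1/(-48816 + 110/10556921) = 1/(-515346655426/10556921) = -10556921/515346655426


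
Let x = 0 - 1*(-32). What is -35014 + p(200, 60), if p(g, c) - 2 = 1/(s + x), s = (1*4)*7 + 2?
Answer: -2170743/62 ≈ -35012.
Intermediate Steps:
s = 30 (s = 4*7 + 2 = 28 + 2 = 30)
x = 32 (x = 0 + 32 = 32)
p(g, c) = 125/62 (p(g, c) = 2 + 1/(30 + 32) = 2 + 1/62 = 125/62)
-35014 + p(200, 60) = -35014 + 125/62 = -2170743/62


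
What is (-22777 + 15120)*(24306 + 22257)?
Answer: -356532891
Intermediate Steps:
(-22777 + 15120)*(24306 + 22257) = -7657*46563 = -356532891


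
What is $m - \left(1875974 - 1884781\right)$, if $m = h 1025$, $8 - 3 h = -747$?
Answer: $\frac{800296}{3} \approx 2.6677 \cdot 10^{5}$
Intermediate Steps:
$h = \frac{755}{3}$ ($h = \frac{8}{3} - -249 = \frac{8}{3} + 249 = \frac{755}{3} \approx 251.67$)
$m = \frac{773875}{3}$ ($m = \frac{755}{3} \cdot 1025 = \frac{773875}{3} \approx 2.5796 \cdot 10^{5}$)
$m - \left(1875974 - 1884781\right) = \frac{773875}{3} - \left(1875974 - 1884781\right) = \frac{773875}{3} - -8807 = \frac{773875}{3} + 8807 = \frac{800296}{3}$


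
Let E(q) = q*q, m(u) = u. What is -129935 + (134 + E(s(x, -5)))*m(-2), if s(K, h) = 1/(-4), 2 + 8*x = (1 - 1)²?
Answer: -1041625/8 ≈ -1.3020e+5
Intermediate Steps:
x = -¼ (x = -¼ + (1 - 1)²/8 = -¼ + (⅛)*0² = -¼ + (⅛)*0 = -¼ + 0 = -¼ ≈ -0.25000)
s(K, h) = -¼
E(q) = q²
-129935 + (134 + E(s(x, -5)))*m(-2) = -129935 + (134 + (-¼)²)*(-2) = -129935 + (134 + 1/16)*(-2) = -129935 + (2145/16)*(-2) = -129935 - 2145/8 = -1041625/8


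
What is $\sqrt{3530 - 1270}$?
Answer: $2 \sqrt{565} \approx 47.539$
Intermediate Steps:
$\sqrt{3530 - 1270} = \sqrt{2260} = 2 \sqrt{565}$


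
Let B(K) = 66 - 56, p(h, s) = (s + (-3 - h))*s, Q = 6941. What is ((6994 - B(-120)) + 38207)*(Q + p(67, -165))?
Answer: 2065951756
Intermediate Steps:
p(h, s) = s*(-3 + s - h) (p(h, s) = (-3 + s - h)*s = s*(-3 + s - h))
B(K) = 10
((6994 - B(-120)) + 38207)*(Q + p(67, -165)) = ((6994 - 1*10) + 38207)*(6941 - 165*(-3 - 165 - 1*67)) = ((6994 - 10) + 38207)*(6941 - 165*(-3 - 165 - 67)) = (6984 + 38207)*(6941 - 165*(-235)) = 45191*(6941 + 38775) = 45191*45716 = 2065951756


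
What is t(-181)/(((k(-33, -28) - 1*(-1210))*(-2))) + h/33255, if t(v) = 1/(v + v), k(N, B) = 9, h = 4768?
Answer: 4208060263/29349399780 ≈ 0.14338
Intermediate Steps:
t(v) = 1/(2*v)
t(-181)/(((k(-33, -28) - 1*(-1210))*(-2))) + h/33255 = ((1/2)/(-181))/(((9 - 1*(-1210))*(-2))) + 4768/33255 = ((1/2)*(-1/181))/(((9 + 1210)*(-2))) + 4768*(1/33255) = -1/(362*(1219*(-2))) + 4768/33255 = -1/362/(-2438) + 4768/33255 = -1/362*(-1/2438) + 4768/33255 = 1/882556 + 4768/33255 = 4208060263/29349399780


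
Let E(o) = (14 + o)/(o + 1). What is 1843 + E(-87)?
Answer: 158571/86 ≈ 1843.8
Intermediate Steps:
E(o) = (14 + o)/(1 + o)
1843 + E(-87) = 1843 + (14 - 87)/(1 - 87) = 1843 - 73/(-86) = 1843 - 1/86*(-73) = 1843 + 73/86 = 158571/86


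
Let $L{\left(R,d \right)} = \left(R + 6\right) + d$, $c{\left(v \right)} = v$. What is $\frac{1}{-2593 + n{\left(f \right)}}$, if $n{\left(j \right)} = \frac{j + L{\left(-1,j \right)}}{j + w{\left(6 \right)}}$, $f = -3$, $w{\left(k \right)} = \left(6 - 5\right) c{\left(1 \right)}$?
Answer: $- \frac{2}{5185} \approx -0.00038573$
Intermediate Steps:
$L{\left(R,d \right)} = 6 + R + d$ ($L{\left(R,d \right)} = \left(6 + R\right) + d = 6 + R + d$)
$w{\left(k \right)} = 1$ ($w{\left(k \right)} = \left(6 - 5\right) 1 = 1 \cdot 1 = 1$)
$n{\left(j \right)} = \frac{5 + 2 j}{1 + j}$ ($n{\left(j \right)} = \frac{j + \left(6 - 1 + j\right)}{j + 1} = \frac{j + \left(5 + j\right)}{1 + j} = \frac{5 + 2 j}{1 + j}$)
$\frac{1}{-2593 + n{\left(f \right)}} = \frac{1}{-2593 + \frac{5 + 2 \left(-3\right)}{1 - 3}} = \frac{1}{-2593 + \frac{5 - 6}{-2}} = \frac{1}{-2593 - - \frac{1}{2}} = \frac{1}{-2593 + \frac{1}{2}} = \frac{1}{- \frac{5185}{2}} = - \frac{2}{5185}$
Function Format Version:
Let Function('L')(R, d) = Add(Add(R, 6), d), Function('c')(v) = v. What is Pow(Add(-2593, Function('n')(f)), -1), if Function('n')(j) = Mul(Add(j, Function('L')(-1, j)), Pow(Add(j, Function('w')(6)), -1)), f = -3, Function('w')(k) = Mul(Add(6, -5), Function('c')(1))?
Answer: Rational(-2, 5185) ≈ -0.00038573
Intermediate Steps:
Function('L')(R, d) = Add(6, R, d) (Function('L')(R, d) = Add(Add(6, R), d) = Add(6, R, d))
Function('w')(k) = 1 (Function('w')(k) = Mul(Add(6, -5), 1) = Mul(1, 1) = 1)
Function('n')(j) = Mul(Pow(Add(1, j), -1), Add(5, Mul(2, j))) (Function('n')(j) = Mul(Add(j, Add(6, -1, j)), Pow(Add(j, 1), -1)) = Mul(Add(j, Add(5, j)), Pow(Add(1, j), -1)) = Mul(Add(5, Mul(2, j)), Pow(Add(1, j), -1)) = Mul(Pow(Add(1, j), -1), Add(5, Mul(2, j))))
Pow(Add(-2593, Function('n')(f)), -1) = Pow(Add(-2593, Mul(Pow(Add(1, -3), -1), Add(5, Mul(2, -3)))), -1) = Pow(Add(-2593, Mul(Pow(-2, -1), Add(5, -6))), -1) = Pow(Add(-2593, Mul(Rational(-1, 2), -1)), -1) = Pow(Add(-2593, Rational(1, 2)), -1) = Pow(Rational(-5185, 2), -1) = Rational(-2, 5185)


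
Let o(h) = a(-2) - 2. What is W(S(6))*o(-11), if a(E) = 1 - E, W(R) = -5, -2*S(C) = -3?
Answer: -5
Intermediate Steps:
S(C) = 3/2 (S(C) = -1/2*(-3) = 3/2)
o(h) = 1 (o(h) = (1 - 1*(-2)) - 2 = (1 + 2) - 2 = 3 - 2 = 1)
W(S(6))*o(-11) = -5*1 = -5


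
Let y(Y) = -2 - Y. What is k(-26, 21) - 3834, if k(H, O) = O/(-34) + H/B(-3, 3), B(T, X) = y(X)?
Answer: -651001/170 ≈ -3829.4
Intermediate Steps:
B(T, X) = -2 - X
k(H, O) = -H/5 - O/34 (k(H, O) = O/(-34) + H/(-2 - 1*3) = O*(-1/34) + H/(-2 - 3) = -O/34 + H/(-5) = -O/34 + H*(-⅕) = -O/34 - H/5 = -H/5 - O/34)
k(-26, 21) - 3834 = (-⅕*(-26) - 1/34*21) - 3834 = (26/5 - 21/34) - 3834 = 779/170 - 3834 = -651001/170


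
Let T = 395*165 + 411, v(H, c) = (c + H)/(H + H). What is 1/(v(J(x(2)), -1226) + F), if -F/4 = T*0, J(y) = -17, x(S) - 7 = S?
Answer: 34/1243 ≈ 0.027353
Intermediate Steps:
x(S) = 7 + S
v(H, c) = (H + c)/(2*H) (v(H, c) = (H + c)/((2*H)) = (H + c)*(1/(2*H)) = (H + c)/(2*H))
T = 65586 (T = 65175 + 411 = 65586)
F = 0 (F = -262344*0 = -4*0 = 0)
1/(v(J(x(2)), -1226) + F) = 1/((½)*(-17 - 1226)/(-17) + 0) = 1/((½)*(-1/17)*(-1243) + 0) = 1/(1243/34 + 0) = 1/(1243/34) = 34/1243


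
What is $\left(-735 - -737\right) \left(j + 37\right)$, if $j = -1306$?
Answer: $-2538$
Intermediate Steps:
$\left(-735 - -737\right) \left(j + 37\right) = \left(-735 - -737\right) \left(-1306 + 37\right) = \left(-735 + 737\right) \left(-1269\right) = 2 \left(-1269\right) = -2538$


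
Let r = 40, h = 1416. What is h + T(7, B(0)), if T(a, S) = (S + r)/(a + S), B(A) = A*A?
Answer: 9952/7 ≈ 1421.7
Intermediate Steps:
B(A) = A²
T(a, S) = (40 + S)/(S + a) (T(a, S) = (S + 40)/(a + S) = (40 + S)/(S + a))
h + T(7, B(0)) = 1416 + (40 + 0²)/(0² + 7) = 1416 + (40 + 0)/(0 + 7) = 1416 + 40/7 = 9952/7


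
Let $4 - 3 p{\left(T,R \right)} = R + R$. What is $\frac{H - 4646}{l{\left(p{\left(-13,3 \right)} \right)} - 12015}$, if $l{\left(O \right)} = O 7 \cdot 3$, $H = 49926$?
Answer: $- \frac{45280}{12029} \approx -3.7642$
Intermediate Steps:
$p{\left(T,R \right)} = \frac{4}{3} - \frac{2 R}{3}$ ($p{\left(T,R \right)} = \frac{4}{3} - \frac{R + R}{3} = \frac{4}{3} - \frac{2 R}{3}$)
$l{\left(O \right)} = 21 O$ ($l{\left(O \right)} = 7 O 3 = 21 O$)
$\frac{H - 4646}{l{\left(p{\left(-13,3 \right)} \right)} - 12015} = \frac{49926 - 4646}{21 \left(\frac{4}{3} - 2\right) - 12015} = \frac{45280}{21 \left(\frac{4}{3} - 2\right) - 12015} = \frac{45280}{21 \left(- \frac{2}{3}\right) - 12015} = \frac{45280}{-14 - 12015} = \frac{45280}{-12029} = 45280 \left(- \frac{1}{12029}\right) = - \frac{45280}{12029}$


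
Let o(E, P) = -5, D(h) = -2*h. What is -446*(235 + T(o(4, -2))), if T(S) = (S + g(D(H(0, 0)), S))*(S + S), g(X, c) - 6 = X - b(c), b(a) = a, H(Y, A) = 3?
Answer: -104810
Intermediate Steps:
g(X, c) = 6 + X - c (g(X, c) = 6 + (X - c) = 6 + X - c)
T(S) = 0 (T(S) = (S + (6 - 2*3 - S))*(S + S) = (S + (6 - 6 - S))*(2*S) = (S - S)*(2*S) = 0*(2*S) = 0)
-446*(235 + T(o(4, -2))) = -446*(235 + 0) = -446*235 = -104810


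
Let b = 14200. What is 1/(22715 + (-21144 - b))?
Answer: -1/12629 ≈ -7.9183e-5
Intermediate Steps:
1/(22715 + (-21144 - b)) = 1/(22715 + (-21144 - 1*14200)) = 1/(22715 + (-21144 - 14200)) = 1/(22715 - 35344) = 1/(-12629) = -1/12629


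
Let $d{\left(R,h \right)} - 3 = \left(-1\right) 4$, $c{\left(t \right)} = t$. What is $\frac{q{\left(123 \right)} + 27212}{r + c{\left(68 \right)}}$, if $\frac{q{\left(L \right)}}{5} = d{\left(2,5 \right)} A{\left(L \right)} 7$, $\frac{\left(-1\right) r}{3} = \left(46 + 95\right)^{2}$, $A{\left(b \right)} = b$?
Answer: $- \frac{22907}{59575} \approx -0.38451$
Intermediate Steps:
$r = -59643$ ($r = - 3 \left(46 + 95\right)^{2} = - 3 \cdot 141^{2} = \left(-3\right) 19881 = -59643$)
$d{\left(R,h \right)} = -1$ ($d{\left(R,h \right)} = 3 - 4 = -1$)
$q{\left(L \right)} = - 35 L$ ($q{\left(L \right)} = 5 - L 7 = 5 \left(- 7 L\right) = - 35 L$)
$\frac{q{\left(123 \right)} + 27212}{r + c{\left(68 \right)}} = \frac{\left(-35\right) 123 + 27212}{-59643 + 68} = \frac{-4305 + 27212}{-59575} = 22907 \left(- \frac{1}{59575}\right) = - \frac{22907}{59575}$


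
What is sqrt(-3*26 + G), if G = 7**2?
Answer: I*sqrt(29) ≈ 5.3852*I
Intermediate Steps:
G = 49
sqrt(-3*26 + G) = sqrt(-3*26 + 49) = sqrt(-78 + 49) = sqrt(-29) = I*sqrt(29)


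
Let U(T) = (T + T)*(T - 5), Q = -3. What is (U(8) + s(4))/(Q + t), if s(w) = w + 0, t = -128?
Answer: -52/131 ≈ -0.39695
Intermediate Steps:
s(w) = w
U(T) = 2*T*(-5 + T) (U(T) = (2*T)*(-5 + T) = 2*T*(-5 + T))
(U(8) + s(4))/(Q + t) = (2*8*(-5 + 8) + 4)/(-3 - 128) = (2*8*3 + 4)/(-131) = -(48 + 4)/131 = -1/131*52 = -52/131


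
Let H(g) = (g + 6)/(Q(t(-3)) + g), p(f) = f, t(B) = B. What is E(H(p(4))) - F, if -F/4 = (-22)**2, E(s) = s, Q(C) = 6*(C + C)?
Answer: 30971/16 ≈ 1935.7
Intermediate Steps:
Q(C) = 12*C (Q(C) = 6*(2*C) = 12*C)
H(g) = (6 + g)/(-36 + g) (H(g) = (g + 6)/(12*(-3) + g) = (6 + g)/(-36 + g))
F = -1936 (F = -4*(-22)**2 = -4*484 = -1936)
E(H(p(4))) - F = (6 + 4)/(-36 + 4) - 1*(-1936) = 10/(-32) + 1936 = -1/32*10 + 1936 = -5/16 + 1936 = 30971/16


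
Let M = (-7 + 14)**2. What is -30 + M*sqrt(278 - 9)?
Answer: -30 + 49*sqrt(269) ≈ 773.66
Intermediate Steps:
M = 49 (M = 7**2 = 49)
-30 + M*sqrt(278 - 9) = -30 + 49*sqrt(278 - 9) = -30 + 49*sqrt(269)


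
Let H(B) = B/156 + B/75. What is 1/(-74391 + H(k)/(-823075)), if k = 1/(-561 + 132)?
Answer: -125189707500/9312987530632493 ≈ -1.3442e-5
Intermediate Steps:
k = -1/429 (k = 1/(-429) = -1/429 ≈ -0.0023310)
H(B) = 77*B/3900 (H(B) = B*(1/156) + B*(1/75) = B/156 + B/75 = 77*B/3900)
1/(-74391 + H(k)/(-823075)) = 1/(-74391 + ((77/3900)*(-1/429))/(-823075)) = 1/(-74391 - 7/152100*(-1/823075)) = 1/(-74391 + 7/125189707500) = 1/(-9312987530632493/125189707500) = -125189707500/9312987530632493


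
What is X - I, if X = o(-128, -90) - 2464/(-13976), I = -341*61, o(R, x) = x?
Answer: 36182425/1747 ≈ 20711.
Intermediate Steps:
I = -20801
X = -156922/1747 (X = -90 - 2464/(-13976) = -90 - 2464*(-1)/13976 = -90 - 1*(-308/1747) = -90 + 308/1747 = -156922/1747 ≈ -89.824)
X - I = -156922/1747 - 1*(-20801) = -156922/1747 + 20801 = 36182425/1747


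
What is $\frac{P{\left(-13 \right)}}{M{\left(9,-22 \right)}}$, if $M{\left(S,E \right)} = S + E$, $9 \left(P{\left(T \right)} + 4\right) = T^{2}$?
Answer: $- \frac{133}{117} \approx -1.1368$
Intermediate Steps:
$P{\left(T \right)} = -4 + \frac{T^{2}}{9}$
$M{\left(S,E \right)} = E + S$
$\frac{P{\left(-13 \right)}}{M{\left(9,-22 \right)}} = \frac{-4 + \frac{\left(-13\right)^{2}}{9}}{-22 + 9} = \frac{-4 + \frac{1}{9} \cdot 169}{-13} = \left(-4 + \frac{169}{9}\right) \left(- \frac{1}{13}\right) = \frac{133}{9} \left(- \frac{1}{13}\right) = - \frac{133}{117}$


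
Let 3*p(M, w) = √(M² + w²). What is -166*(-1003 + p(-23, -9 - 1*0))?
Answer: 166498 - 166*√610/3 ≈ 1.6513e+5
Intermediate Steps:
p(M, w) = √(M² + w²)/3
-166*(-1003 + p(-23, -9 - 1*0)) = -166*(-1003 + √((-23)² + (-9 - 1*0)²)/3) = -166*(-1003 + √(529 + (-9 + 0)²)/3) = -166*(-1003 + √(529 + (-9)²)/3) = -166*(-1003 + √(529 + 81)/3) = -166*(-1003 + √610/3) = 166498 - 166*√610/3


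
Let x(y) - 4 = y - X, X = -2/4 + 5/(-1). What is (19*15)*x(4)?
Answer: 7695/2 ≈ 3847.5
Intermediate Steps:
X = -11/2 (X = -2*1/4 + 5*(-1) = -1/2 - 5 = -11/2 ≈ -5.5000)
x(y) = 19/2 + y (x(y) = 4 + (y - 1*(-11/2)) = 4 + (y + 11/2) = 4 + (11/2 + y) = 19/2 + y)
(19*15)*x(4) = (19*15)*(19/2 + 4) = 285*(27/2) = 7695/2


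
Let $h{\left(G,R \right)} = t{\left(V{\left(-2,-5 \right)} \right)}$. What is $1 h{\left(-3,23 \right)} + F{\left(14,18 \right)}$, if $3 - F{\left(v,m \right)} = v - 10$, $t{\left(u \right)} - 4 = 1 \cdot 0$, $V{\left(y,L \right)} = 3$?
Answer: $3$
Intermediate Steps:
$t{\left(u \right)} = 4$ ($t{\left(u \right)} = 4 + 1 \cdot 0 = 4 + 0 = 4$)
$h{\left(G,R \right)} = 4$
$F{\left(v,m \right)} = 13 - v$ ($F{\left(v,m \right)} = 3 - \left(v - 10\right) = 3 - \left(-10 + v\right) = 13 - v$)
$1 h{\left(-3,23 \right)} + F{\left(14,18 \right)} = 1 \cdot 4 + \left(13 - 14\right) = 4 + \left(13 - 14\right) = 4 - 1 = 3$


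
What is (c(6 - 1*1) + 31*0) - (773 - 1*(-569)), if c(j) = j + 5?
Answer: -1332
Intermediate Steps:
c(j) = 5 + j
(c(6 - 1*1) + 31*0) - (773 - 1*(-569)) = ((5 + (6 - 1*1)) + 31*0) - (773 - 1*(-569)) = ((5 + (6 - 1)) + 0) - (773 + 569) = ((5 + 5) + 0) - 1*1342 = (10 + 0) - 1342 = 10 - 1342 = -1332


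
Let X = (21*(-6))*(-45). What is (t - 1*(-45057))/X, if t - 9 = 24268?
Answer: 34667/2835 ≈ 12.228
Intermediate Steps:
t = 24277 (t = 9 + 24268 = 24277)
X = 5670 (X = -126*(-45) = 5670)
(t - 1*(-45057))/X = (24277 - 1*(-45057))/5670 = (24277 + 45057)*(1/5670) = 69334*(1/5670) = 34667/2835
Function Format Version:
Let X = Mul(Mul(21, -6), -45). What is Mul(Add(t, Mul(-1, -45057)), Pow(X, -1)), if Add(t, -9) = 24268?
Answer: Rational(34667, 2835) ≈ 12.228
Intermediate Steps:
t = 24277 (t = Add(9, 24268) = 24277)
X = 5670 (X = Mul(-126, -45) = 5670)
Mul(Add(t, Mul(-1, -45057)), Pow(X, -1)) = Mul(Add(24277, Mul(-1, -45057)), Pow(5670, -1)) = Mul(Add(24277, 45057), Rational(1, 5670)) = Mul(69334, Rational(1, 5670)) = Rational(34667, 2835)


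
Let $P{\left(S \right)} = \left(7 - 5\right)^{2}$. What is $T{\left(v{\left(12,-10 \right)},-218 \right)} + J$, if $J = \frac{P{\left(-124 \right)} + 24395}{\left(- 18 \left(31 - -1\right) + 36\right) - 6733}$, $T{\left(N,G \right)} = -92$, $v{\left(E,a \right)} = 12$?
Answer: $- \frac{693515}{7273} \approx -95.355$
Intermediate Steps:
$P{\left(S \right)} = 4$ ($P{\left(S \right)} = 2^{2} = 4$)
$J = - \frac{24399}{7273}$ ($J = \frac{4 + 24395}{\left(- 18 \left(31 - -1\right) + 36\right) - 6733} = \frac{24399}{\left(- 18 \left(31 + 1\right) + 36\right) - 6733} = \frac{24399}{\left(\left(-18\right) 32 + 36\right) - 6733} = \frac{24399}{\left(-576 + 36\right) - 6733} = \frac{24399}{-540 - 6733} = \frac{24399}{-7273} = 24399 \left(- \frac{1}{7273}\right) = - \frac{24399}{7273} \approx -3.3547$)
$T{\left(v{\left(12,-10 \right)},-218 \right)} + J = -92 - \frac{24399}{7273} = - \frac{693515}{7273}$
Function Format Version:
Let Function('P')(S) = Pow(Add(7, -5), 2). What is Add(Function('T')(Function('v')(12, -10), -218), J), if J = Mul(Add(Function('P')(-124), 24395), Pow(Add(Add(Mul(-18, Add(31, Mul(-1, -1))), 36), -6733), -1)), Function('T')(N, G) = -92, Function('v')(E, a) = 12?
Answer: Rational(-693515, 7273) ≈ -95.355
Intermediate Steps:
Function('P')(S) = 4 (Function('P')(S) = Pow(2, 2) = 4)
J = Rational(-24399, 7273) (J = Mul(Add(4, 24395), Pow(Add(Add(Mul(-18, Add(31, Mul(-1, -1))), 36), -6733), -1)) = Mul(24399, Pow(Add(Add(Mul(-18, Add(31, 1)), 36), -6733), -1)) = Mul(24399, Pow(Add(Add(Mul(-18, 32), 36), -6733), -1)) = Mul(24399, Pow(Add(Add(-576, 36), -6733), -1)) = Mul(24399, Pow(Add(-540, -6733), -1)) = Mul(24399, Pow(-7273, -1)) = Mul(24399, Rational(-1, 7273)) = Rational(-24399, 7273) ≈ -3.3547)
Add(Function('T')(Function('v')(12, -10), -218), J) = Add(-92, Rational(-24399, 7273)) = Rational(-693515, 7273)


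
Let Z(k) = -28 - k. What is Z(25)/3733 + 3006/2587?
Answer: 11084287/9657271 ≈ 1.1478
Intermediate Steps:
Z(25)/3733 + 3006/2587 = (-28 - 1*25)/3733 + 3006/2587 = (-28 - 25)*(1/3733) + 3006*(1/2587) = -53*1/3733 + 3006/2587 = -53/3733 + 3006/2587 = 11084287/9657271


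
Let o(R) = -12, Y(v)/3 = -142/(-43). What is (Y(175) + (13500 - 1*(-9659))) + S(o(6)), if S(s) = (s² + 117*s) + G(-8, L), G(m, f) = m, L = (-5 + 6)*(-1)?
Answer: 941739/43 ≈ 21901.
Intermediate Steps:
Y(v) = 426/43 (Y(v) = 3*(-142/(-43)) = 3*(-142*(-1/43)) = 3*(142/43) = 426/43)
L = -1 (L = 1*(-1) = -1)
S(s) = -8 + s² + 117*s (S(s) = (s² + 117*s) - 8 = -8 + s² + 117*s)
(Y(175) + (13500 - 1*(-9659))) + S(o(6)) = (426/43 + (13500 - 1*(-9659))) + (-8 + (-12)² + 117*(-12)) = (426/43 + (13500 + 9659)) + (-8 + 144 - 1404) = (426/43 + 23159) - 1268 = 996263/43 - 1268 = 941739/43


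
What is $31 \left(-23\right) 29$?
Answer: $-20677$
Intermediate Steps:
$31 \left(-23\right) 29 = \left(-713\right) 29 = -20677$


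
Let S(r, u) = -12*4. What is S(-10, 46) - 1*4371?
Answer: -4419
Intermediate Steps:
S(r, u) = -48
S(-10, 46) - 1*4371 = -48 - 1*4371 = -48 - 4371 = -4419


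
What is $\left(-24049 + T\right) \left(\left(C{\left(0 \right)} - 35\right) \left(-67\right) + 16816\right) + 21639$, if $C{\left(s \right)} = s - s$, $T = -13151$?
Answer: $-712767561$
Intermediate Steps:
$C{\left(s \right)} = 0$
$\left(-24049 + T\right) \left(\left(C{\left(0 \right)} - 35\right) \left(-67\right) + 16816\right) + 21639 = \left(-24049 - 13151\right) \left(\left(0 - 35\right) \left(-67\right) + 16816\right) + 21639 = - 37200 \left(\left(-35\right) \left(-67\right) + 16816\right) + 21639 = - 37200 \left(2345 + 16816\right) + 21639 = \left(-37200\right) 19161 + 21639 = -712789200 + 21639 = -712767561$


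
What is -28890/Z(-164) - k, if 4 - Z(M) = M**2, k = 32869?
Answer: -16368227/498 ≈ -32868.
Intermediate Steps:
Z(M) = 4 - M**2
-28890/Z(-164) - k = -28890/(4 - 1*(-164)**2) - 1*32869 = -28890/(4 - 1*26896) - 32869 = -28890/(4 - 26896) - 32869 = -28890/(-26892) - 32869 = -28890*(-1/26892) - 32869 = 535/498 - 32869 = -16368227/498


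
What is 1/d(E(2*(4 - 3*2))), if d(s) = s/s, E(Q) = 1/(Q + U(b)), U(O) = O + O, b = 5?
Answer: 1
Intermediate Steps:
U(O) = 2*O
E(Q) = 1/(10 + Q) (E(Q) = 1/(Q + 2*5) = 1/(Q + 10) = 1/(10 + Q))
d(s) = 1
1/d(E(2*(4 - 3*2))) = 1/1 = 1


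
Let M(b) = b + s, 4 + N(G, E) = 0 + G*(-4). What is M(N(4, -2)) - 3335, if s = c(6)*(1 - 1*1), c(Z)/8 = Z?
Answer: -3355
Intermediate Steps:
c(Z) = 8*Z
N(G, E) = -4 - 4*G (N(G, E) = -4 + (0 + G*(-4)) = -4 + (0 - 4*G) = -4 - 4*G)
s = 0 (s = (8*6)*(1 - 1*1) = 48*(1 - 1) = 48*0 = 0)
M(b) = b (M(b) = b + 0 = b)
M(N(4, -2)) - 3335 = (-4 - 4*4) - 3335 = (-4 - 16) - 3335 = -20 - 3335 = -3355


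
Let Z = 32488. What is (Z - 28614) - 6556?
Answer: -2682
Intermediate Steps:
(Z - 28614) - 6556 = (32488 - 28614) - 6556 = 3874 - 6556 = -2682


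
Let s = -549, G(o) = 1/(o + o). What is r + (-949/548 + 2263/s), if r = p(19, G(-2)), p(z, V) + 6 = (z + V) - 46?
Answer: -5882227/150426 ≈ -39.104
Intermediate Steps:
G(o) = 1/(2*o)
p(z, V) = -52 + V + z (p(z, V) = -6 + ((z + V) - 46) = -6 + ((V + z) - 46) = -6 + (-46 + V + z) = -52 + V + z)
r = -133/4 (r = -52 + (½)/(-2) + 19 = -52 + (½)*(-½) + 19 = -52 - ¼ + 19 = -133/4 ≈ -33.250)
r + (-949/548 + 2263/s) = -133/4 + (-949/548 + 2263/(-549)) = -133/4 + (-949*1/548 + 2263*(-1/549)) = -133/4 + (-949/548 - 2263/549) = -133/4 - 1761125/300852 = -5882227/150426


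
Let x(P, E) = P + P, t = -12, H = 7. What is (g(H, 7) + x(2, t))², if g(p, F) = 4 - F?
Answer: 1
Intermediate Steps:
x(P, E) = 2*P
(g(H, 7) + x(2, t))² = ((4 - 1*7) + 2*2)² = ((4 - 7) + 4)² = (-3 + 4)² = 1² = 1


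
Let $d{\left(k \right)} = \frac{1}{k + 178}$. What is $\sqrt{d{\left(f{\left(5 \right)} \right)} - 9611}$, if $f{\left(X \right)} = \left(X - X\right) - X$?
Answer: $\frac{i \sqrt{287647446}}{173} \approx 98.036 i$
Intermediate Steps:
$f{\left(X \right)} = - X$ ($f{\left(X \right)} = 0 - X = - X$)
$d{\left(k \right)} = \frac{1}{178 + k}$
$\sqrt{d{\left(f{\left(5 \right)} \right)} - 9611} = \sqrt{\frac{1}{178 - 5} - 9611} = \sqrt{\frac{1}{173} - 9611} = \sqrt{- \frac{1662702}{173}} = \frac{i \sqrt{287647446}}{173}$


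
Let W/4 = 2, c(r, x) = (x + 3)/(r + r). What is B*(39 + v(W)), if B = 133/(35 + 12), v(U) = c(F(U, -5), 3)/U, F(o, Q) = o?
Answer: 332367/3008 ≈ 110.49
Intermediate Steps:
c(r, x) = (3 + x)/(2*r) (c(r, x) = (3 + x)/((2*r)) = (3 + x)*(1/(2*r)) = (3 + x)/(2*r))
W = 8 (W = 4*2 = 8)
v(U) = 3/U² (v(U) = ((3 + 3)/(2*U))/U = ((½)*6/U)/U = (3/U)/U = 3/U²)
B = 133/47 ≈ 2.8298
B*(39 + v(W)) = 133*(39 + 3/8²)/47 = 133*(39 + 3*(1/64))/47 = 133*(39 + 3/64)/47 = (133/47)*(2499/64) = 332367/3008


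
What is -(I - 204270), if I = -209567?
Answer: 413837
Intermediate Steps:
-(I - 204270) = -(-209567 - 204270) = -1*(-413837) = 413837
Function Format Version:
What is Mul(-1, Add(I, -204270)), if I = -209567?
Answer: 413837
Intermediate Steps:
Mul(-1, Add(I, -204270)) = Mul(-1, Add(-209567, -204270)) = Mul(-1, -413837) = 413837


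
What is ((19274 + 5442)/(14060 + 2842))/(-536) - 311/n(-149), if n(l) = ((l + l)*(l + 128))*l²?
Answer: -143196113755/52444474850124 ≈ -0.0027304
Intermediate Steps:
n(l) = 2*l³*(128 + l) (n(l) = ((2*l)*(128 + l))*l² = (2*l*(128 + l))*l² = 2*l³*(128 + l))
((19274 + 5442)/(14060 + 2842))/(-536) - 311/n(-149) = ((19274 + 5442)/(14060 + 2842))/(-536) - 311*(-1/(6615898*(128 - 149))) = (24716/16902)*(-1/536) - 311/(2*(-3307949)*(-21)) = (24716*(1/16902))*(-1/536) - 311/138933858 = (12358/8451)*(-1/536) - 311*1/138933858 = -6179/2264868 - 311/138933858 = -143196113755/52444474850124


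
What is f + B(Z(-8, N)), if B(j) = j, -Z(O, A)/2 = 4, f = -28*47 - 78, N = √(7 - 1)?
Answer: -1402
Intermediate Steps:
N = √6 ≈ 2.4495
f = -1394 (f = -1316 - 78 = -1394)
Z(O, A) = -8 (Z(O, A) = -2*4 = -8)
f + B(Z(-8, N)) = -1394 - 8 = -1402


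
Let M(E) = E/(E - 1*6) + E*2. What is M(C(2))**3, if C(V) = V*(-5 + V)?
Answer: -12167/8 ≈ -1520.9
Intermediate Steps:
M(E) = 2*E + E/(-6 + E) (M(E) = E/(E - 6) + 2*E = E/(-6 + E) + 2*E = 2*E + E/(-6 + E))
M(C(2))**3 = ((2*(-5 + 2))*(-11 + 2*(2*(-5 + 2)))/(-6 + 2*(-5 + 2)))**3 = ((2*(-3))*(-11 + 2*(2*(-3)))/(-6 + 2*(-3)))**3 = (-6*(-11 + 2*(-6))/(-6 - 6))**3 = (-6*(-11 - 12)/(-12))**3 = (-6*(-1/12)*(-23))**3 = (-23/2)**3 = -12167/8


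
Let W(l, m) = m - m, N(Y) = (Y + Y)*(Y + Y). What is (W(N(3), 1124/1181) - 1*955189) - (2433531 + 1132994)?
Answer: -4521714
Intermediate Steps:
N(Y) = 4*Y² (N(Y) = (2*Y)*(2*Y) = 4*Y²)
W(l, m) = 0
(W(N(3), 1124/1181) - 1*955189) - (2433531 + 1132994) = (0 - 1*955189) - (2433531 + 1132994) = (0 - 955189) - 1*3566525 = -955189 - 3566525 = -4521714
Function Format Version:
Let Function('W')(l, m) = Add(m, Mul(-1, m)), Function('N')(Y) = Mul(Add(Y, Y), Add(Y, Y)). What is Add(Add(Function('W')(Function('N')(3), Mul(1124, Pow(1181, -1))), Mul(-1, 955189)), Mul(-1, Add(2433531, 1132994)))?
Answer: -4521714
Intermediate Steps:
Function('N')(Y) = Mul(4, Pow(Y, 2)) (Function('N')(Y) = Mul(Mul(2, Y), Mul(2, Y)) = Mul(4, Pow(Y, 2)))
Function('W')(l, m) = 0
Add(Add(Function('W')(Function('N')(3), Mul(1124, Pow(1181, -1))), Mul(-1, 955189)), Mul(-1, Add(2433531, 1132994))) = Add(Add(0, Mul(-1, 955189)), Mul(-1, Add(2433531, 1132994))) = Add(Add(0, -955189), Mul(-1, 3566525)) = Add(-955189, -3566525) = -4521714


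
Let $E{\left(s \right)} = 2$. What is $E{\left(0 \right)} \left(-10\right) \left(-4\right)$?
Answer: $80$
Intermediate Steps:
$E{\left(0 \right)} \left(-10\right) \left(-4\right) = 2 \left(-10\right) \left(-4\right) = \left(-20\right) \left(-4\right) = 80$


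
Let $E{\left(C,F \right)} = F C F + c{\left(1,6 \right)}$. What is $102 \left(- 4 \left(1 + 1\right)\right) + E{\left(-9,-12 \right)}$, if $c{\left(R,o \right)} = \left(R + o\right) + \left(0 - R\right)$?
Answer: $-2106$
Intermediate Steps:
$c{\left(R,o \right)} = o$ ($c{\left(R,o \right)} = \left(R + o\right) - R = o$)
$E{\left(C,F \right)} = 6 + C F^{2}$ ($E{\left(C,F \right)} = F C F + 6 = C F F + 6 = C F^{2} + 6 = 6 + C F^{2}$)
$102 \left(- 4 \left(1 + 1\right)\right) + E{\left(-9,-12 \right)} = 102 \left(- 4 \left(1 + 1\right)\right) + \left(6 - 9 \left(-12\right)^{2}\right) = 102 \left(\left(-4\right) 2\right) + \left(6 - 1296\right) = 102 \left(-8\right) + \left(6 - 1296\right) = -816 - 1290 = -2106$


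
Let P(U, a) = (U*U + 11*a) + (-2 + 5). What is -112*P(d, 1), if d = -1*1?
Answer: -1680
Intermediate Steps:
d = -1
P(U, a) = 3 + U² + 11*a (P(U, a) = (U² + 11*a) + 3 = 3 + U² + 11*a)
-112*P(d, 1) = -112*(3 + (-1)² + 11*1) = -112*(3 + 1 + 11) = -112*15 = -1680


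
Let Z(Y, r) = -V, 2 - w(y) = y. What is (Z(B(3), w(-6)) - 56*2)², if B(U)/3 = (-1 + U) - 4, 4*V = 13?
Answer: 212521/16 ≈ 13283.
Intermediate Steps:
V = 13/4 (V = (¼)*13 = 13/4 ≈ 3.2500)
w(y) = 2 - y
B(U) = -15 + 3*U (B(U) = 3*((-1 + U) - 4) = 3*(-5 + U) = -15 + 3*U)
Z(Y, r) = -13/4 (Z(Y, r) = -1*13/4 = -13/4)
(Z(B(3), w(-6)) - 56*2)² = (-13/4 - 56*2)² = (-13/4 - 112)² = (-461/4)² = 212521/16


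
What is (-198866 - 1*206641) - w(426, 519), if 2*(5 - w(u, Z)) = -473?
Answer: -811497/2 ≈ -4.0575e+5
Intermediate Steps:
w(u, Z) = 483/2 (w(u, Z) = 5 - ½*(-473) = 5 + 473/2 = 483/2)
(-198866 - 1*206641) - w(426, 519) = (-198866 - 1*206641) - 1*483/2 = (-198866 - 206641) - 483/2 = -405507 - 483/2 = -811497/2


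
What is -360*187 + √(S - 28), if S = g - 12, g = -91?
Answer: -67320 + I*√131 ≈ -67320.0 + 11.446*I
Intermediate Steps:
S = -103 (S = -91 - 12 = -103)
-360*187 + √(S - 28) = -360*187 + √(-103 - 28) = -67320 + √(-131) = -67320 + I*√131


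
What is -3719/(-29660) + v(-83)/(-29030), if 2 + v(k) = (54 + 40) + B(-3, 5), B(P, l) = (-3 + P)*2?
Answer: 10558977/86102980 ≈ 0.12263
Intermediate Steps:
B(P, l) = -6 + 2*P
v(k) = 80 (v(k) = -2 + ((54 + 40) + (-6 + 2*(-3))) = -2 + (94 + (-6 - 6)) = -2 + (94 - 12) = -2 + 82 = 80)
-3719/(-29660) + v(-83)/(-29030) = -3719/(-29660) + 80/(-29030) = -3719*(-1/29660) + 80*(-1/29030) = 3719/29660 - 8/2903 = 10558977/86102980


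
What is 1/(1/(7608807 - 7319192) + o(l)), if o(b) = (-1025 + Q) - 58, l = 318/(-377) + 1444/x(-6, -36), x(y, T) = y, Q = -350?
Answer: -289615/415018294 ≈ -0.00069784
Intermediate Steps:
l = -273148/1131 (l = 318/(-377) + 1444/(-6) = 318*(-1/377) + 1444*(-1/6) = -318/377 - 722/3 = -273148/1131 ≈ -241.51)
o(b) = -1433 (o(b) = (-1025 - 350) - 58 = -1375 - 58 = -1433)
1/(1/(7608807 - 7319192) + o(l)) = 1/(1/(7608807 - 7319192) - 1433) = 1/(1/289615 - 1433) = 1/(-415018294/289615) = -289615/415018294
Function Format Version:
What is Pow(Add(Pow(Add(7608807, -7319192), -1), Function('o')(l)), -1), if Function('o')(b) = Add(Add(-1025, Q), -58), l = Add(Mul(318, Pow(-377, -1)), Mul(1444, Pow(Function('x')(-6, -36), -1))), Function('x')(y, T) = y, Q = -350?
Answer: Rational(-289615, 415018294) ≈ -0.00069784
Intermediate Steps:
l = Rational(-273148, 1131) (l = Add(Mul(318, Pow(-377, -1)), Mul(1444, Pow(-6, -1))) = Add(Mul(318, Rational(-1, 377)), Mul(1444, Rational(-1, 6))) = Add(Rational(-318, 377), Rational(-722, 3)) = Rational(-273148, 1131) ≈ -241.51)
Function('o')(b) = -1433 (Function('o')(b) = Add(Add(-1025, -350), -58) = Add(-1375, -58) = -1433)
Pow(Add(Pow(Add(7608807, -7319192), -1), Function('o')(l)), -1) = Pow(Add(Pow(Add(7608807, -7319192), -1), -1433), -1) = Pow(Add(Pow(289615, -1), -1433), -1) = Pow(Add(Rational(1, 289615), -1433), -1) = Pow(Rational(-415018294, 289615), -1) = Rational(-289615, 415018294)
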